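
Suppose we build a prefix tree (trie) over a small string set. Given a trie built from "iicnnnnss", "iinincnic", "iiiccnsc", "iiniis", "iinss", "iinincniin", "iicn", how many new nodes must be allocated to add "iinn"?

The longest prefix of "iinn" already in the trie is "iin" (length 3).
So 4 − 3 = 1 new nodes.

1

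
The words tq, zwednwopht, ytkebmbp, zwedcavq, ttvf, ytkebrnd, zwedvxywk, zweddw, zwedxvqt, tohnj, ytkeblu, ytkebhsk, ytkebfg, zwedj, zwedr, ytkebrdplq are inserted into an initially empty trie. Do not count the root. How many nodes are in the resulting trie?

Count nodes per top-level branch (shared prefixes stored once):
  't'-branch (tohnj, tq, ttvf): 9 nodes
  'y'-branch (ytkebfg, ytkebhsk, ytkeblu, ytkebmbp, ytkebrdplq, ytkebrnd): 22 nodes
  'z'-branch (zwedcavq, zweddw, zwedj, zwednwopht, zwedr, zwedvxywk, zwedxvqt): 27 nodes
Sum: 58

58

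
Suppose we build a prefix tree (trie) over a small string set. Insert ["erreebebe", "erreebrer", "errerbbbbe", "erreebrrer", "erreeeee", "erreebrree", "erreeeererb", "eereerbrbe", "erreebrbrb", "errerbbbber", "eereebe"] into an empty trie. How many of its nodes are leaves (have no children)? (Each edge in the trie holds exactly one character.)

10

A leaf is a node with no children — equivalently, the end of a word that is not a proper prefix of any other stored word.
Those words: "eereebe", "eereerbrbe", "erreebebe", "erreebrbrb", "erreebrer", "erreebrree", "erreebrrer", "erreeeee", "erreeeererb", "errerbbbber"
Leaf count: 10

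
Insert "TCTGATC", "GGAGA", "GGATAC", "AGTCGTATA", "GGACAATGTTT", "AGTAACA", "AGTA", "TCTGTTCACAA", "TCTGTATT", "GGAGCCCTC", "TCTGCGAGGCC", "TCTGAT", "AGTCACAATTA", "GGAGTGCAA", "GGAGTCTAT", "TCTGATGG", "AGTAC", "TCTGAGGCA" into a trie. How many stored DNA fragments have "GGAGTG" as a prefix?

1

Traverse to the node for "GGAGTG", then collect every word in that subtree.
Words under "GGAGTG": GGAGTGCAA
Count: 1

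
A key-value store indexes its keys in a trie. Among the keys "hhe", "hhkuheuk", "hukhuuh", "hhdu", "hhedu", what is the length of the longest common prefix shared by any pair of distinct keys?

The deepest shared node is where two words last agree before diverging.
e.g. "hhe" and "hhedu" share the prefix "hhe" of length 3; no pair shares a longer one.
Longest shared-prefix length: 3

3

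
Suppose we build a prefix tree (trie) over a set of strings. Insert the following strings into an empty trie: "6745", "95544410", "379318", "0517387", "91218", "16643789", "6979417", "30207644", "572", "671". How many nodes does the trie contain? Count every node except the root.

54

For each word, the new-node count is its length minus the longest prefix already in the trie:
  "6745" → 4 new (6, 7, 4, 5)
  "95544410" → 8 new (9, 5, 5, 4, 4, 4, 1, 0)
  "379318" → 6 new (3, 7, 9, 3, 1, 8)
  "0517387" → 7 new (0, 5, 1, 7, 3, 8, 7)
  "91218" → prefix "9" already present; 4 new (1, 2, 1, 8)
  "16643789" → 8 new (1, 6, 6, 4, 3, 7, 8, 9)
  "6979417" → prefix "6" already present; 6 new (9, 7, 9, 4, 1, 7)
  "30207644" → prefix "3" already present; 7 new (0, 2, 0, 7, 6, 4, 4)
  "572" → 3 new (5, 7, 2)
  "671" → prefix "67" already present; 1 new (1)
Total nodes = 4 + 8 + 6 + 7 + 4 + 8 + 6 + 7 + 3 + 1 = 54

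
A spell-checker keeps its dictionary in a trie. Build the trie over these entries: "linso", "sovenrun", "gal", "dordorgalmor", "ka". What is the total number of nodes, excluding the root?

For each word, the new-node count is its length minus the longest prefix already in the trie:
  "linso" → 5 new (l, i, n, s, o)
  "sovenrun" → 8 new (s, o, v, e, n, r, u, n)
  "gal" → 3 new (g, a, l)
  "dordorgalmor" → 12 new (d, o, r, d, o, r, g, a, l, m, o, r)
  "ka" → 2 new (k, a)
Total nodes = 5 + 8 + 3 + 12 + 2 = 30

30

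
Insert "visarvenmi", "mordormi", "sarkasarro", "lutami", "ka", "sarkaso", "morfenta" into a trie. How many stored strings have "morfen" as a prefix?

1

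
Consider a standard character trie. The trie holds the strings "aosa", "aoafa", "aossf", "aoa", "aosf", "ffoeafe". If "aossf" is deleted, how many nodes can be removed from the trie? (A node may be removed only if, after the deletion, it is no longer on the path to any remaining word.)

After clearing the end-marker at "aossf", prune upward until reaching a node still needed by another word.
The suffix "sf" (2 nodes) is used only by "aossf"; the node for "aos" still has the child "a", so pruning stops there.
Nodes removed: 2

2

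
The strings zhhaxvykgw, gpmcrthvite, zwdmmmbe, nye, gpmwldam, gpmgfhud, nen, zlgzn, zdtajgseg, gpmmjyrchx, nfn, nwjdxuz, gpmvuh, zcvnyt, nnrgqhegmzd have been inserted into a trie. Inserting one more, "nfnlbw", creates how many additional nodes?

"nfn" is already a path in the trie; the remaining "lbw" must be added.
So 6 − 3 = 3 new nodes.

3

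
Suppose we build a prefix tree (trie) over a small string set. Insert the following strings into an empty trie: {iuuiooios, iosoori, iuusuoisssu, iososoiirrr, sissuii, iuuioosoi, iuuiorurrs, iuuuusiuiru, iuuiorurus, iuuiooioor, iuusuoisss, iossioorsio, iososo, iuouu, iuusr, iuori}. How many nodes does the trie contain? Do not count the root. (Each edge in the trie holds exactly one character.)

71

For each word, the new-node count is its length minus the longest prefix already in the trie:
  "iuuiooios" → 9 new (i, u, u, i, o, o, i, o, s)
  "iosoori" → prefix "i" already present; 6 new (o, s, o, o, r, i)
  "iuusuoisssu" → prefix "iuu" already present; 8 new (s, u, o, i, s, s, s, u)
  "iososoiirrr" → prefix "ioso" already present; 7 new (s, o, i, i, r, r, r)
  "sissuii" → 7 new (s, i, s, s, u, i, i)
  "iuuioosoi" → prefix "iuuioo" already present; 3 new (s, o, i)
  "iuuiorurrs" → prefix "iuuio" already present; 5 new (r, u, r, r, s)
  "iuuuusiuiru" → prefix "iuu" already present; 8 new (u, u, s, i, u, i, r, u)
  "iuuiorurus" → prefix "iuuiorur" already present; 2 new (u, s)
  "iuuiooioor" → prefix "iuuiooio" already present; 2 new (o, r)
  "iuusuoisss" → prefix "iuusuoisss" already present; 0 new (none)
  "iossioorsio" → prefix "ios" already present; 8 new (s, i, o, o, r, s, i, o)
  "iososo" → prefix "iososo" already present; 0 new (none)
  "iuouu" → prefix "iu" already present; 3 new (o, u, u)
  "iuusr" → prefix "iuus" already present; 1 new (r)
  "iuori" → prefix "iuo" already present; 2 new (r, i)
Total nodes = 9 + 6 + 8 + 7 + 7 + 3 + 5 + 8 + 2 + 2 + 0 + 8 + 0 + 3 + 1 + 2 = 71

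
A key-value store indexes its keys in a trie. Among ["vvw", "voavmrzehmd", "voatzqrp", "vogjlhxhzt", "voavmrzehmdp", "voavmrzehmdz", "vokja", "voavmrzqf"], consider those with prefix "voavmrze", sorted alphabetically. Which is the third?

voavmrzehmdz

Filter for "voavmrze…" and sort: "voavmrzehmd", "voavmrzehmdp", "voavmrzehmdz"
The 3rd is voavmrzehmdz.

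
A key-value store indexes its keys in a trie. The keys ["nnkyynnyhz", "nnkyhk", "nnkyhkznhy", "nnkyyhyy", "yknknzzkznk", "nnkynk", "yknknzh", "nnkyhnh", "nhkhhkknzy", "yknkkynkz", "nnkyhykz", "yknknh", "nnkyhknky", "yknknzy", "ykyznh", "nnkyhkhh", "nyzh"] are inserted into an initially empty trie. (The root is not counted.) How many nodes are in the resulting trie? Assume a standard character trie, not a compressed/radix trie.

Insert word by word; a character creates a node only if that edge doesn't already exist:
  "nnkyynnyhz" → 10 new (n, n, k, y, y, n, n, y, h, z)
  "nnkyhk" → prefix "nnky" already present; 2 new (h, k)
  "nnkyhkznhy" → prefix "nnkyhk" already present; 4 new (z, n, h, y)
  "nnkyyhyy" → prefix "nnkyy" already present; 3 new (h, y, y)
  "yknknzzkznk" → 11 new (y, k, n, k, n, z, z, k, z, n, k)
  "nnkynk" → prefix "nnky" already present; 2 new (n, k)
  "yknknzh" → prefix "yknknz" already present; 1 new (h)
  "nnkyhnh" → prefix "nnkyh" already present; 2 new (n, h)
  "nhkhhkknzy" → prefix "n" already present; 9 new (h, k, h, h, k, k, n, z, y)
  "yknkkynkz" → prefix "yknk" already present; 5 new (k, y, n, k, z)
  "nnkyhykz" → prefix "nnkyh" already present; 3 new (y, k, z)
  "yknknh" → prefix "yknkn" already present; 1 new (h)
  "nnkyhknky" → prefix "nnkyhk" already present; 3 new (n, k, y)
  "yknknzy" → prefix "yknknz" already present; 1 new (y)
  "ykyznh" → prefix "yk" already present; 4 new (y, z, n, h)
  "nnkyhkhh" → prefix "nnkyhk" already present; 2 new (h, h)
  "nyzh" → prefix "n" already present; 3 new (y, z, h)
Total nodes = 10 + 2 + 4 + 3 + 11 + 2 + 1 + 2 + 9 + 5 + 3 + 1 + 3 + 1 + 4 + 2 + 3 = 66

66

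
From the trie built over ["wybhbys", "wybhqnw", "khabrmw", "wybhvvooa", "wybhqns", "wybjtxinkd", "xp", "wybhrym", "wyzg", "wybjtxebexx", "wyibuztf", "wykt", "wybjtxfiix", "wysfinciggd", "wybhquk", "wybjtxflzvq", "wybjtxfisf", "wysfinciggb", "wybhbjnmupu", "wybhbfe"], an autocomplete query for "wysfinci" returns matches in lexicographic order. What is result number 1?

Words with prefix "wysfinci", in lexicographic order: "wysfinciggb", "wysfinciggd"
Position 1: wysfinciggb

wysfinciggb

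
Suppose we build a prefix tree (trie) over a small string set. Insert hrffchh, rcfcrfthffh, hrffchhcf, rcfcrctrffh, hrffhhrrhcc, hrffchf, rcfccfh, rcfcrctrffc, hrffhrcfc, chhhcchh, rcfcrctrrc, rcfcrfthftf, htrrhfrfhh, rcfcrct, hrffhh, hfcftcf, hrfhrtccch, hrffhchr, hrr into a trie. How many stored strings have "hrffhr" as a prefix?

Traverse to the node for "hrffhr", then collect every word in that subtree.
Matches: "hrffhrcfc"
Count: 1

1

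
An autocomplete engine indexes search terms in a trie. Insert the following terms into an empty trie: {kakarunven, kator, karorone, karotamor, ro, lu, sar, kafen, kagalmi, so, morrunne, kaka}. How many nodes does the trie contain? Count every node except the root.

For each word, the new-node count is its length minus the longest prefix already in the trie:
  "kakarunven" → 10 new (k, a, k, a, r, u, n, v, e, n)
  "kator" → prefix "ka" already present; 3 new (t, o, r)
  "karorone" → prefix "ka" already present; 6 new (r, o, r, o, n, e)
  "karotamor" → prefix "karo" already present; 5 new (t, a, m, o, r)
  "ro" → 2 new (r, o)
  "lu" → 2 new (l, u)
  "sar" → 3 new (s, a, r)
  "kafen" → prefix "ka" already present; 3 new (f, e, n)
  "kagalmi" → prefix "ka" already present; 5 new (g, a, l, m, i)
  "so" → prefix "s" already present; 1 new (o)
  "morrunne" → 8 new (m, o, r, r, u, n, n, e)
  "kaka" → prefix "kaka" already present; 0 new (none)
Total nodes = 10 + 3 + 6 + 5 + 2 + 2 + 3 + 3 + 5 + 1 + 8 + 0 = 48

48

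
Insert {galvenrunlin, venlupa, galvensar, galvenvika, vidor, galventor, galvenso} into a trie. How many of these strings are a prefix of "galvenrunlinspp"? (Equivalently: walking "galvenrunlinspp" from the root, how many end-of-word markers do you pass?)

1

Walk "galvenrunlinspp" from the root; an end-of-word marker is hit whenever a stored word is a prefix of "galvenrunlinspp".
Prefixes of the query that are stored words: "galvenrunlin"
Count: 1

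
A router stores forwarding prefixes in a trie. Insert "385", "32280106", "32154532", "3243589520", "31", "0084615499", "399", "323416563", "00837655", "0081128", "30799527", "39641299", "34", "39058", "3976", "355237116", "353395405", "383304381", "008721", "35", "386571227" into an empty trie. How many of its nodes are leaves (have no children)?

20

A leaf is a node with no children — equivalently, the end of a word that is not a proper prefix of any other stored word.
Those words: "0081128", "00837655", "0084615499", "008721", "30799527", "31", "32154532", "32280106", "323416563", "3243589520", "34", "353395405", "355237116", "383304381", "385", "386571227", "39058", "39641299", "3976", "399"
Leaf count: 20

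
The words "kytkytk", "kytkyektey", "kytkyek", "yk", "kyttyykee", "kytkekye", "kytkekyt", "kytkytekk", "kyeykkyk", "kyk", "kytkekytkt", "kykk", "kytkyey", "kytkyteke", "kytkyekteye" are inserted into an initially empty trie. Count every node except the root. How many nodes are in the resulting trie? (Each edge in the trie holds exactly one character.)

41

For each word, the new-node count is its length minus the longest prefix already in the trie:
  "kytkytk" → 7 new (k, y, t, k, y, t, k)
  "kytkyektey" → prefix "kytky" already present; 5 new (e, k, t, e, y)
  "kytkyek" → prefix "kytkyek" already present; 0 new (none)
  "yk" → 2 new (y, k)
  "kyttyykee" → prefix "kyt" already present; 6 new (t, y, y, k, e, e)
  "kytkekye" → prefix "kytk" already present; 4 new (e, k, y, e)
  "kytkekyt" → prefix "kytkeky" already present; 1 new (t)
  "kytkytekk" → prefix "kytkyt" already present; 3 new (e, k, k)
  "kyeykkyk" → prefix "ky" already present; 6 new (e, y, k, k, y, k)
  "kyk" → prefix "ky" already present; 1 new (k)
  "kytkekytkt" → prefix "kytkekyt" already present; 2 new (k, t)
  "kykk" → prefix "kyk" already present; 1 new (k)
  "kytkyey" → prefix "kytkye" already present; 1 new (y)
  "kytkyteke" → prefix "kytkytek" already present; 1 new (e)
  "kytkyekteye" → prefix "kytkyektey" already present; 1 new (e)
Total nodes = 7 + 5 + 0 + 2 + 6 + 4 + 1 + 3 + 6 + 1 + 2 + 1 + 1 + 1 + 1 = 41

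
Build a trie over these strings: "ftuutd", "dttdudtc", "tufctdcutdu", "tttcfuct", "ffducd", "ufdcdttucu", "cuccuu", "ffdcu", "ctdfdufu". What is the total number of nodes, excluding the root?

62

Count nodes per top-level branch (shared prefixes stored once):
  'c'-branch (ctdfdufu, cuccuu): 13 nodes
  'd'-branch (dttdudtc): 8 nodes
  'f'-branch (ffdcu, ffducd, ftuutd): 13 nodes
  't'-branch (tttcfuct, tufctdcutdu): 18 nodes
  'u'-branch (ufdcdttucu): 10 nodes
Sum: 62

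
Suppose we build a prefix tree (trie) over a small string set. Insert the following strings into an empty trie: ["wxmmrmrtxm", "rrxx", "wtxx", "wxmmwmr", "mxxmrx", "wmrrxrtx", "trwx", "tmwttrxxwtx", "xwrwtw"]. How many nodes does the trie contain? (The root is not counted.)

For each word, the new-node count is its length minus the longest prefix already in the trie:
  "wxmmrmrtxm" → 10 new (w, x, m, m, r, m, r, t, x, m)
  "rrxx" → 4 new (r, r, x, x)
  "wtxx" → prefix "w" already present; 3 new (t, x, x)
  "wxmmwmr" → prefix "wxmm" already present; 3 new (w, m, r)
  "mxxmrx" → 6 new (m, x, x, m, r, x)
  "wmrrxrtx" → prefix "w" already present; 7 new (m, r, r, x, r, t, x)
  "trwx" → 4 new (t, r, w, x)
  "tmwttrxxwtx" → prefix "t" already present; 10 new (m, w, t, t, r, x, x, w, t, x)
  "xwrwtw" → 6 new (x, w, r, w, t, w)
Total nodes = 10 + 4 + 3 + 3 + 6 + 7 + 4 + 10 + 6 = 53

53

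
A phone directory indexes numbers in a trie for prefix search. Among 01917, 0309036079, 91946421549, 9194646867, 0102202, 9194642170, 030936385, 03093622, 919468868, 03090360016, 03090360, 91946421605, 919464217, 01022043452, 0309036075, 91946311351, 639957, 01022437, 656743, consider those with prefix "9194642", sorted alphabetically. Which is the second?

91946421605

DFS of the "9194642" subtree visits, in order: "91946421549", "91946421605", "919464217", "9194642170"
The 2nd is 91946421605.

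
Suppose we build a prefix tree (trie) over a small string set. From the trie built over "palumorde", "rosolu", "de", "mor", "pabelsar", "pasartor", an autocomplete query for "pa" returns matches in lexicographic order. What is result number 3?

Words with prefix "pa", in lexicographic order: "pabelsar", "palumorde", "pasartor"
The 3rd is pasartor.

pasartor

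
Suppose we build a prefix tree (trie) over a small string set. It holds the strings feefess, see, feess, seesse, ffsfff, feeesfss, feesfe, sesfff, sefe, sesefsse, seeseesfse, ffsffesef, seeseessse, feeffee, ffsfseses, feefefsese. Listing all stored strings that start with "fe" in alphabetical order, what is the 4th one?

Filter for "fe…" and sort: "feeesfss", "feefefsese", "feefess", "feeffee", "feesfe", "feess"
The 4th is feeffee.

feeffee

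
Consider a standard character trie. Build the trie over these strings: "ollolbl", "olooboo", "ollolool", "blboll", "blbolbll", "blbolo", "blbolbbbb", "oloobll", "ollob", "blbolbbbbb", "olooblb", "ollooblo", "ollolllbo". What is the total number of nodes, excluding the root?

Count nodes per top-level branch (shared prefixes stored once):
  'b'-branch (blbolbbbb, blbolbbbbb, blbolbll, blboll, blbolo): 14 nodes
  'o'-branch (ollob, ollolbl, ollolllbo, ollolool, ollooblo, olooblb, oloobll, olooboo): 27 nodes
Sum: 41

41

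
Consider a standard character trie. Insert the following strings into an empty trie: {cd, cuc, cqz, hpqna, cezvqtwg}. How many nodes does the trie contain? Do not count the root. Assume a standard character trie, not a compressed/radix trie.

18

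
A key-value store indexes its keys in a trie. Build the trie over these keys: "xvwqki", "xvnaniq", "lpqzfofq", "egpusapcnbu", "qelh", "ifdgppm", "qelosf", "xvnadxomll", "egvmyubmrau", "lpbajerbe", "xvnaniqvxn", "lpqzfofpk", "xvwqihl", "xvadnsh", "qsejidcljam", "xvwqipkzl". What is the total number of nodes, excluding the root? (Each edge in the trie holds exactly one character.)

93

Insert word by word; a character creates a node only if that edge doesn't already exist:
  "xvwqki" → 6 new (x, v, w, q, k, i)
  "xvnaniq" → prefix "xv" already present; 5 new (n, a, n, i, q)
  "lpqzfofq" → 8 new (l, p, q, z, f, o, f, q)
  "egpusapcnbu" → 11 new (e, g, p, u, s, a, p, c, n, b, u)
  "qelh" → 4 new (q, e, l, h)
  "ifdgppm" → 7 new (i, f, d, g, p, p, m)
  "qelosf" → prefix "qel" already present; 3 new (o, s, f)
  "xvnadxomll" → prefix "xvna" already present; 6 new (d, x, o, m, l, l)
  "egvmyubmrau" → prefix "eg" already present; 9 new (v, m, y, u, b, m, r, a, u)
  "lpbajerbe" → prefix "lp" already present; 7 new (b, a, j, e, r, b, e)
  "xvnaniqvxn" → prefix "xvnaniq" already present; 3 new (v, x, n)
  "lpqzfofpk" → prefix "lpqzfof" already present; 2 new (p, k)
  "xvwqihl" → prefix "xvwq" already present; 3 new (i, h, l)
  "xvadnsh" → prefix "xv" already present; 5 new (a, d, n, s, h)
  "qsejidcljam" → prefix "q" already present; 10 new (s, e, j, i, d, c, l, j, a, m)
  "xvwqipkzl" → prefix "xvwqi" already present; 4 new (p, k, z, l)
Total nodes = 6 + 5 + 8 + 11 + 4 + 7 + 3 + 6 + 9 + 7 + 3 + 2 + 3 + 5 + 10 + 4 = 93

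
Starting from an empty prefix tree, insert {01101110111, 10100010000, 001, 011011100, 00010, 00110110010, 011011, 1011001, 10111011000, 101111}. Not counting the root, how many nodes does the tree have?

Trace insertions, counting only characters that open a new branch:
  "01101110111" → 11 new (0, 1, 1, 0, 1, 1, 1, 0, 1, 1, 1)
  "10100010000" → 11 new (1, 0, 1, 0, 0, 0, 1, 0, 0, 0, 0)
  "001" → prefix "0" already present; 2 new (0, 1)
  "011011100" → prefix "01101110" already present; 1 new (0)
  "00010" → prefix "00" already present; 3 new (0, 1, 0)
  "00110110010" → prefix "001" already present; 8 new (1, 0, 1, 1, 0, 0, 1, 0)
  "011011" → prefix "011011" already present; 0 new (none)
  "1011001" → prefix "101" already present; 4 new (1, 0, 0, 1)
  "10111011000" → prefix "1011" already present; 7 new (1, 0, 1, 1, 0, 0, 0)
  "101111" → prefix "10111" already present; 1 new (1)
Total nodes = 11 + 11 + 2 + 1 + 3 + 8 + 0 + 4 + 7 + 1 = 48

48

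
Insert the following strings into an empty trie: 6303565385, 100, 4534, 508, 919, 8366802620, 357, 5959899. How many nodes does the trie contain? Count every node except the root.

Trace insertions, counting only characters that open a new branch:
  "6303565385" → 10 new (6, 3, 0, 3, 5, 6, 5, 3, 8, 5)
  "100" → 3 new (1, 0, 0)
  "4534" → 4 new (4, 5, 3, 4)
  "508" → 3 new (5, 0, 8)
  "919" → 3 new (9, 1, 9)
  "8366802620" → 10 new (8, 3, 6, 6, 8, 0, 2, 6, 2, 0)
  "357" → 3 new (3, 5, 7)
  "5959899" → prefix "5" already present; 6 new (9, 5, 9, 8, 9, 9)
Total nodes = 10 + 3 + 4 + 3 + 3 + 10 + 3 + 6 = 42

42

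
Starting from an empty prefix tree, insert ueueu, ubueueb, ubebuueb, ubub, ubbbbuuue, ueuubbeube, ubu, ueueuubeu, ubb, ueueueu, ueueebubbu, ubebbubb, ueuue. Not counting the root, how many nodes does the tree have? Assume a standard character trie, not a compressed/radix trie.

49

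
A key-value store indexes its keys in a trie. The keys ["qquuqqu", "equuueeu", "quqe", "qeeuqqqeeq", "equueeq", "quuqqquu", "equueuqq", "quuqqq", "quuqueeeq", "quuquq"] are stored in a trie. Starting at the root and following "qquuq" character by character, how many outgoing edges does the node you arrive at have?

1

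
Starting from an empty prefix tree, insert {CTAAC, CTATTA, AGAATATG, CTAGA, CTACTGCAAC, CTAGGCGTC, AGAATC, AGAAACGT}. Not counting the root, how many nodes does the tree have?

Trace insertions, counting only characters that open a new branch:
  "CTAAC" → 5 new (C, T, A, A, C)
  "CTATTA" → prefix "CTA" already present; 3 new (T, T, A)
  "AGAATATG" → 8 new (A, G, A, A, T, A, T, G)
  "CTAGA" → prefix "CTA" already present; 2 new (G, A)
  "CTACTGCAAC" → prefix "CTA" already present; 7 new (C, T, G, C, A, A, C)
  "CTAGGCGTC" → prefix "CTAG" already present; 5 new (G, C, G, T, C)
  "AGAATC" → prefix "AGAAT" already present; 1 new (C)
  "AGAAACGT" → prefix "AGAA" already present; 4 new (A, C, G, T)
Total nodes = 5 + 3 + 8 + 2 + 7 + 5 + 1 + 4 = 35

35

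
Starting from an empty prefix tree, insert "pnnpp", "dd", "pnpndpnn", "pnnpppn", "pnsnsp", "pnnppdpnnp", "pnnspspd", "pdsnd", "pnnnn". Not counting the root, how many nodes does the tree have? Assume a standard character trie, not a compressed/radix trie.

35

Insert word by word; a character creates a node only if that edge doesn't already exist:
  "pnnpp" → 5 new (p, n, n, p, p)
  "dd" → 2 new (d, d)
  "pnpndpnn" → prefix "pn" already present; 6 new (p, n, d, p, n, n)
  "pnnpppn" → prefix "pnnpp" already present; 2 new (p, n)
  "pnsnsp" → prefix "pn" already present; 4 new (s, n, s, p)
  "pnnppdpnnp" → prefix "pnnpp" already present; 5 new (d, p, n, n, p)
  "pnnspspd" → prefix "pnn" already present; 5 new (s, p, s, p, d)
  "pdsnd" → prefix "p" already present; 4 new (d, s, n, d)
  "pnnnn" → prefix "pnn" already present; 2 new (n, n)
Total nodes = 5 + 2 + 6 + 2 + 4 + 5 + 5 + 4 + 2 = 35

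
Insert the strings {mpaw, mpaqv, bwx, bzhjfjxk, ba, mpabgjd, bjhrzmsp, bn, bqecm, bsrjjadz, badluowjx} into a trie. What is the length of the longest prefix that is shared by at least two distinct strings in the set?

The deepest shared node is where two words last agree before diverging.
e.g. "mpabgjd" and "mpaqv" share the prefix "mpa" of length 3; no pair shares a longer one.
Longest shared-prefix length: 3

3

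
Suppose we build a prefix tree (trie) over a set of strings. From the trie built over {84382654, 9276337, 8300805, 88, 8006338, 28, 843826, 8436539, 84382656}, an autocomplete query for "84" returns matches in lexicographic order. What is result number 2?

843826

Filter for "84…" and sort: "8436539", "843826", "84382654", "84382656"
The 2nd is 843826.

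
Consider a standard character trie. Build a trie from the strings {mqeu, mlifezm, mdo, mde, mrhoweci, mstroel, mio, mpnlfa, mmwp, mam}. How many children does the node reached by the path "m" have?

9

The children of the "m" node are the distinct next characters among strings starting with "m".
Distinct next characters after "m": a, d, i, l, m, p, q, r, s.
That node has 9 child edges.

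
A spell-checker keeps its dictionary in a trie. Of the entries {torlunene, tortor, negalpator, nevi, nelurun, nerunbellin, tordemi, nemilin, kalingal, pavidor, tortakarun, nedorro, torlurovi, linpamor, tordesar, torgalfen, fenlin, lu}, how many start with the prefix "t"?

Walk to "t"; the words in its subtree are exactly those with that prefix.
Matches: "tordemi", "tordesar", "torgalfen", "torlunene", "torlurovi", "tortakarun", "tortor"
Count: 7

7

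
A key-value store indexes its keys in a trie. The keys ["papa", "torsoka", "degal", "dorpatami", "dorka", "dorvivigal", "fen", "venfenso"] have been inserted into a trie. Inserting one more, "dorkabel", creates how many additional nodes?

"dorka" is already a path in the trie; the remaining "bel" must be added.
Each of the 3 remaining characters creates one node.

3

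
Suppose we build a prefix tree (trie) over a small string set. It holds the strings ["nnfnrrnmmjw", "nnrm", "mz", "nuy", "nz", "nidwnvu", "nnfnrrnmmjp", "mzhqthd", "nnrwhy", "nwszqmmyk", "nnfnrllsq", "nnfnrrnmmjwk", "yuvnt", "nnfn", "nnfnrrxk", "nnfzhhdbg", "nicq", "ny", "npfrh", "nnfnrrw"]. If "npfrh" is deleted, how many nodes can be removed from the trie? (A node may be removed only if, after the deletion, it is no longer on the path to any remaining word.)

Walk "npfrh" from the leaf back toward the root, removing each node that no remaining word uses.
The suffix "pfrh" (4 nodes) is used only by "npfrh"; the node for "n" still has the child "n", so pruning stops there.
Nodes removed: 4

4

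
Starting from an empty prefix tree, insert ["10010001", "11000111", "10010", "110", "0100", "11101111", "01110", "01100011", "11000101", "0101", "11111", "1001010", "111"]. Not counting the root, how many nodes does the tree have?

Count nodes per top-level branch (shared prefixes stored once):
  '0'-branch (0100, 0101, 01100011, 01110): 13 nodes
  '1'-branch (10010, 10010001, 1001010, 110, 11000101, 11000111, 111, 11101111, 11111): 27 nodes
Sum: 40

40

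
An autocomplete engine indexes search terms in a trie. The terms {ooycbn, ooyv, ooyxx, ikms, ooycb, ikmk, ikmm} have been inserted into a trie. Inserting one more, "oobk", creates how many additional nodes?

"oo" is already a path in the trie; the remaining "bk" must be added.
New nodes needed: |"oobk"| − 2 = 4 − 2 = 2.

2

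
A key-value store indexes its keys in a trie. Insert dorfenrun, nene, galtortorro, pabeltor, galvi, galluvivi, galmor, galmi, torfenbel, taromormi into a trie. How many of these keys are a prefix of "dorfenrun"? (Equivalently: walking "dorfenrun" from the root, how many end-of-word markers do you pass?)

1

Walk "dorfenrun" from the root; an end-of-word marker is hit whenever a stored word is a prefix of "dorfenrun".
Prefixes of the query that are stored words: "dorfenrun"
Count: 1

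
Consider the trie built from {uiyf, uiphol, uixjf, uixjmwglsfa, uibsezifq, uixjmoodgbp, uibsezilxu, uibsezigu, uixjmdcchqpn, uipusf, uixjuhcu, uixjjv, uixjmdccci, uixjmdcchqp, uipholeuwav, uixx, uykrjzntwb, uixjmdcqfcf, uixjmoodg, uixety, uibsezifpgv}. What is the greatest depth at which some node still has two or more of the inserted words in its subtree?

Equivalently: take the maximum, over all pairs, of their longest common prefix length.
"uixjmdcchqp" and "uixjmdcchqpn" agree on "uixjmdcchqp" (11 characters) before diverging; nothing deeper is shared.
Longest shared-prefix length: 11

11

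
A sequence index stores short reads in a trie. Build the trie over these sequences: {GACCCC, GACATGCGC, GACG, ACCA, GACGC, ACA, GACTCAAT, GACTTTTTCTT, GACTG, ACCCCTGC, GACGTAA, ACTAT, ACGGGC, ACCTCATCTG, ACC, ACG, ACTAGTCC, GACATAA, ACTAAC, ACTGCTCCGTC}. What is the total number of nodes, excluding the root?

70

For each word, the new-node count is its length minus the longest prefix already in the trie:
  "GACCCC" → 6 new (G, A, C, C, C, C)
  "GACATGCGC" → prefix "GAC" already present; 6 new (A, T, G, C, G, C)
  "GACG" → prefix "GAC" already present; 1 new (G)
  "ACCA" → 4 new (A, C, C, A)
  "GACGC" → prefix "GACG" already present; 1 new (C)
  "ACA" → prefix "AC" already present; 1 new (A)
  "GACTCAAT" → prefix "GAC" already present; 5 new (T, C, A, A, T)
  "GACTTTTTCTT" → prefix "GACT" already present; 7 new (T, T, T, T, C, T, T)
  "GACTG" → prefix "GACT" already present; 1 new (G)
  "ACCCCTGC" → prefix "ACC" already present; 5 new (C, C, T, G, C)
  "GACGTAA" → prefix "GACG" already present; 3 new (T, A, A)
  "ACTAT" → prefix "AC" already present; 3 new (T, A, T)
  "ACGGGC" → prefix "AC" already present; 4 new (G, G, G, C)
  "ACCTCATCTG" → prefix "ACC" already present; 7 new (T, C, A, T, C, T, G)
  "ACC" → prefix "ACC" already present; 0 new (none)
  "ACG" → prefix "ACG" already present; 0 new (none)
  "ACTAGTCC" → prefix "ACTA" already present; 4 new (G, T, C, C)
  "GACATAA" → prefix "GACAT" already present; 2 new (A, A)
  "ACTAAC" → prefix "ACTA" already present; 2 new (A, C)
  "ACTGCTCCGTC" → prefix "ACT" already present; 8 new (G, C, T, C, C, G, T, C)
Total nodes = 6 + 6 + 1 + 4 + 1 + 1 + 5 + 7 + 1 + 5 + 3 + 3 + 4 + 7 + 0 + 0 + 4 + 2 + 2 + 8 = 70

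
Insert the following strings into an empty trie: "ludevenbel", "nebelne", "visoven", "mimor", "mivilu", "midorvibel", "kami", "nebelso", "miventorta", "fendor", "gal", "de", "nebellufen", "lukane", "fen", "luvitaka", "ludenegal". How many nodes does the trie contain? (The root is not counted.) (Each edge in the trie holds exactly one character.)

85

Insert word by word; a character creates a node only if that edge doesn't already exist:
  "ludevenbel" → 10 new (l, u, d, e, v, e, n, b, e, l)
  "nebelne" → 7 new (n, e, b, e, l, n, e)
  "visoven" → 7 new (v, i, s, o, v, e, n)
  "mimor" → 5 new (m, i, m, o, r)
  "mivilu" → prefix "mi" already present; 4 new (v, i, l, u)
  "midorvibel" → prefix "mi" already present; 8 new (d, o, r, v, i, b, e, l)
  "kami" → 4 new (k, a, m, i)
  "nebelso" → prefix "nebel" already present; 2 new (s, o)
  "miventorta" → prefix "miv" already present; 7 new (e, n, t, o, r, t, a)
  "fendor" → 6 new (f, e, n, d, o, r)
  "gal" → 3 new (g, a, l)
  "de" → 2 new (d, e)
  "nebellufen" → prefix "nebel" already present; 5 new (l, u, f, e, n)
  "lukane" → prefix "lu" already present; 4 new (k, a, n, e)
  "fen" → prefix "fen" already present; 0 new (none)
  "luvitaka" → prefix "lu" already present; 6 new (v, i, t, a, k, a)
  "ludenegal" → prefix "lude" already present; 5 new (n, e, g, a, l)
Total nodes = 10 + 7 + 7 + 5 + 4 + 8 + 4 + 2 + 7 + 6 + 3 + 2 + 5 + 4 + 0 + 6 + 5 = 85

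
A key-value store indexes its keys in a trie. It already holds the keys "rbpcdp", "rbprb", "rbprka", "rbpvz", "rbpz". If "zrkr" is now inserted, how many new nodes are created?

4

"zrkr" shares no prefix with any stored word, so all 4 characters open new nodes.
4 − 0 = 4 new nodes.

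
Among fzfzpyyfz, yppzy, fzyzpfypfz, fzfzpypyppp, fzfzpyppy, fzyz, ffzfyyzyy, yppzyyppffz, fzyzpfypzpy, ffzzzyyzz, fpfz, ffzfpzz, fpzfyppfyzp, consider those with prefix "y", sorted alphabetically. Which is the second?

yppzyyppffz

DFS of the "y" subtree visits, in order: "yppzy", "yppzyyppffz"
Position 2: yppzyyppffz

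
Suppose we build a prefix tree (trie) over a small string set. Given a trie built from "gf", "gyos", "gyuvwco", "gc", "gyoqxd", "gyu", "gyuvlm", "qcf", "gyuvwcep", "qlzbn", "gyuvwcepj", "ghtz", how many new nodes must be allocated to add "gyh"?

1

Walking "gyh" from the root, the first 2 characters ("gy") follow existing edges; "h" is the first miss.
So 3 − 2 = 1 new nodes.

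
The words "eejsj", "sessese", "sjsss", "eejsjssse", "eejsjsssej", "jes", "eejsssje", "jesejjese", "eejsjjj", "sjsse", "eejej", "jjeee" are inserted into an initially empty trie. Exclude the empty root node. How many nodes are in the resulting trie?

43

Count nodes per top-level branch (shared prefixes stored once):
  'e'-branch (eejej, eejsj, eejsjjj, eejsjssse, eejsjsssej, eejsssje): 18 nodes
  'j'-branch (jes, jesejjese, jjeee): 13 nodes
  's'-branch (sessese, sjsse, sjsss): 12 nodes
Sum: 43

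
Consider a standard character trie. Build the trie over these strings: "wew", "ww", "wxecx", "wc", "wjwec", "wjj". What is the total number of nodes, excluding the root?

Count nodes per top-level branch (shared prefixes stored once):
  'w'-branch (wc, wew, wjj, wjwec, ww, wxecx): 14 nodes
Sum: 14

14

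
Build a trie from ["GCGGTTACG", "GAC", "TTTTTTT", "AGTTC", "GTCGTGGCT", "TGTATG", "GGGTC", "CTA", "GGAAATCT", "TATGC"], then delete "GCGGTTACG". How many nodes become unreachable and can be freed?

8

A node on "GCGGTTACG"'s path can go only if nothing else ends at it or branches off below it.
The suffix "CGGTTACG" (8 nodes) is used only by "GCGGTTACG"; the node for "G" still has the child "A", so pruning stops there.
Nodes removed: 8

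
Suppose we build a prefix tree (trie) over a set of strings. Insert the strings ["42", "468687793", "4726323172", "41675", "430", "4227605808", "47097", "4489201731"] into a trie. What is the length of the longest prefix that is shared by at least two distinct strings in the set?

Equivalently: take the maximum, over all pairs, of their longest common prefix length.
e.g. "42" and "4227605808" share the prefix "42" of length 2; no pair shares a longer one.
Longest shared-prefix length: 2

2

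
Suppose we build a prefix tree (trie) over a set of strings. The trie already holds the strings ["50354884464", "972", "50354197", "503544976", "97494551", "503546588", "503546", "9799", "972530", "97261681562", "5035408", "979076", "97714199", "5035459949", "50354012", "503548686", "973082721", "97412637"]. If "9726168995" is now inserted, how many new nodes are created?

3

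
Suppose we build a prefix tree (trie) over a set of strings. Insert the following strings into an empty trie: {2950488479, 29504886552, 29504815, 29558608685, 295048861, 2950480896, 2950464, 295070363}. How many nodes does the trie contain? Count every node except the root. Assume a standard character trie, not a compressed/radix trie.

36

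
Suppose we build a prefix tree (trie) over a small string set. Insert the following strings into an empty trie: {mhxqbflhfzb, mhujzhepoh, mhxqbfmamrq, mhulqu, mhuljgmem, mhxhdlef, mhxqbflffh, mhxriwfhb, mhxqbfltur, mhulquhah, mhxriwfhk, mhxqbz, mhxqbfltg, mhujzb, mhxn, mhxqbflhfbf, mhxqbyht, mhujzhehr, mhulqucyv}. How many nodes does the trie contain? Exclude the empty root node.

Insert word by word; a character creates a node only if that edge doesn't already exist:
  "mhxqbflhfzb" → 11 new (m, h, x, q, b, f, l, h, f, z, b)
  "mhujzhepoh" → prefix "mh" already present; 8 new (u, j, z, h, e, p, o, h)
  "mhxqbfmamrq" → prefix "mhxqbf" already present; 5 new (m, a, m, r, q)
  "mhulqu" → prefix "mhu" already present; 3 new (l, q, u)
  "mhuljgmem" → prefix "mhul" already present; 5 new (j, g, m, e, m)
  "mhxhdlef" → prefix "mhx" already present; 5 new (h, d, l, e, f)
  "mhxqbflffh" → prefix "mhxqbfl" already present; 3 new (f, f, h)
  "mhxriwfhb" → prefix "mhx" already present; 6 new (r, i, w, f, h, b)
  "mhxqbfltur" → prefix "mhxqbfl" already present; 3 new (t, u, r)
  "mhulquhah" → prefix "mhulqu" already present; 3 new (h, a, h)
  "mhxriwfhk" → prefix "mhxriwfh" already present; 1 new (k)
  "mhxqbz" → prefix "mhxqb" already present; 1 new (z)
  "mhxqbfltg" → prefix "mhxqbflt" already present; 1 new (g)
  "mhujzb" → prefix "mhujz" already present; 1 new (b)
  "mhxn" → prefix "mhx" already present; 1 new (n)
  "mhxqbflhfbf" → prefix "mhxqbflhf" already present; 2 new (b, f)
  "mhxqbyht" → prefix "mhxqb" already present; 3 new (y, h, t)
  "mhujzhehr" → prefix "mhujzhe" already present; 2 new (h, r)
  "mhulqucyv" → prefix "mhulqu" already present; 3 new (c, y, v)
Total nodes = 11 + 8 + 5 + 3 + 5 + 5 + 3 + 6 + 3 + 3 + 1 + 1 + 1 + 1 + 1 + 2 + 3 + 2 + 3 = 67

67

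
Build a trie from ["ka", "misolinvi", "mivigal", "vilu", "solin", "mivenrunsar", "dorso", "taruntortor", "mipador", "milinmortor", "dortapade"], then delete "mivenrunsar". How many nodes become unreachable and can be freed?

Walk "mivenrunsar" from the leaf back toward the root, removing each node that no remaining word uses.
The suffix "enrunsar" (8 nodes) is used only by "mivenrunsar"; the node for "miv" still has the child "i", so pruning stops there.
Nodes removed: 8

8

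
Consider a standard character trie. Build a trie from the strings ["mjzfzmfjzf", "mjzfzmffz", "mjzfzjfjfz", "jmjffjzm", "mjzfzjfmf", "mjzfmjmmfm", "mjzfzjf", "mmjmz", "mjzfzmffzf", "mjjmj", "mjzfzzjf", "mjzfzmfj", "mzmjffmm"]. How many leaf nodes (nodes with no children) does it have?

A leaf is a node with no children — equivalently, the end of a word that is not a proper prefix of any other stored word.
Those words: "jmjffjzm", "mjjmj", "mjzfmjmmfm", "mjzfzjfjfz", "mjzfzjfmf", "mjzfzmffzf", "mjzfzmfjzf", "mjzfzzjf", "mmjmz", "mzmjffmm"
Leaf count: 10

10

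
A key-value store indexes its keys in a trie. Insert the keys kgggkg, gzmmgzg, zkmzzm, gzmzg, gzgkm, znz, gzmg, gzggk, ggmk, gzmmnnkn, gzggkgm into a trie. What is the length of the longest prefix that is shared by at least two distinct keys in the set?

5

Look for the deepest trie node that still has at least two words in its subtree.
"gzggk" and "gzggkgm" agree on "gzggk" (5 characters) before diverging; nothing deeper is shared.
Longest shared-prefix length: 5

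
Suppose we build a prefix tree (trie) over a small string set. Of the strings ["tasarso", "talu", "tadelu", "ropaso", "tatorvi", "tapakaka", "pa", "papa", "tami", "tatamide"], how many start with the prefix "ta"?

7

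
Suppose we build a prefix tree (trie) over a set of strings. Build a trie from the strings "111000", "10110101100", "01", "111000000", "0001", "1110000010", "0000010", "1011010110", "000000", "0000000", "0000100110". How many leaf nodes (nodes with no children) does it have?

Leaves are exactly the stored words that no other stored word extends.
Those words: "0000000", "0000010", "0000100110", "0001", "01", "10110101100", "111000000", "1110000010"
Leaf count: 8

8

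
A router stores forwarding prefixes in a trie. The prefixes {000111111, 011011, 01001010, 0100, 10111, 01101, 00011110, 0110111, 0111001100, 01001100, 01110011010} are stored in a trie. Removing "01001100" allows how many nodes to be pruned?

3

Walk "01001100" from the leaf back toward the root, removing each node that no remaining word uses.
The suffix "100" (3 nodes) is used only by "01001100"; the node for "01001" still has the child "0", so pruning stops there.
Nodes removed: 3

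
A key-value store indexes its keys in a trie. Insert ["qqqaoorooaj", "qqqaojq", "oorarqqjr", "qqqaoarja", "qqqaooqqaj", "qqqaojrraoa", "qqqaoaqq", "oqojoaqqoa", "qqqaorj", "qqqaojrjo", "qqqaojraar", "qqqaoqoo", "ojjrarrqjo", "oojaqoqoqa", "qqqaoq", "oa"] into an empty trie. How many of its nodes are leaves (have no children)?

A leaf is a node with no children — equivalently, the end of a word that is not a proper prefix of any other stored word.
Those words: "oa", "ojjrarrqjo", "oojaqoqoqa", "oorarqqjr", "oqojoaqqoa", "qqqaoaqq", "qqqaoarja", "qqqaojq", "qqqaojraar", "qqqaojrjo", "qqqaojrraoa", "qqqaooqqaj", "qqqaoorooaj", "qqqaoqoo", "qqqaorj"
Leaf count: 15

15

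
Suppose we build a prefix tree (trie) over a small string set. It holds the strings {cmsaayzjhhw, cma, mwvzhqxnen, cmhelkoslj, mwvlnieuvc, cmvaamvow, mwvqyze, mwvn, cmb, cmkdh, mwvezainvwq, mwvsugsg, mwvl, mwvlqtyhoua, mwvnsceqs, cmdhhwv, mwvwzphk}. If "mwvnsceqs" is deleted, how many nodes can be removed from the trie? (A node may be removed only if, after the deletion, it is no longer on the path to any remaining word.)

5

A node on "mwvnsceqs"'s path can go only if nothing else ends at it or branches off below it.
The suffix "sceqs" (5 nodes) is used only by "mwvnsceqs"; "mwvn" is itself a stored word, so pruning stops there.
Nodes removed: 5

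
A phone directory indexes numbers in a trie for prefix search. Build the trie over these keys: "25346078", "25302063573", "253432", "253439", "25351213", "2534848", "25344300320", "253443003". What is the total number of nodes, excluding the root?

34

Count nodes per top-level branch (shared prefixes stored once):
  '2'-branch (25302063573, 253432, 253439, 253443003, 25344300320, 25346078, 2534848, 25351213): 34 nodes
Sum: 34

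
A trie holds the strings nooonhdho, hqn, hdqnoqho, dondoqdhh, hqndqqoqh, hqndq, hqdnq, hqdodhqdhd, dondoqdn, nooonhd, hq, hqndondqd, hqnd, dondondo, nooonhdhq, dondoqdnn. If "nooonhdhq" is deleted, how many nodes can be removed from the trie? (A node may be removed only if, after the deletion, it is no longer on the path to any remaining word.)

After clearing the end-marker at "nooonhdhq", prune upward until reaching a node still needed by another word.
The suffix "q" (1 node) is used only by "nooonhdhq"; the node for "nooonhdh" still has the child "o", so pruning stops there.
Nodes removed: 1

1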